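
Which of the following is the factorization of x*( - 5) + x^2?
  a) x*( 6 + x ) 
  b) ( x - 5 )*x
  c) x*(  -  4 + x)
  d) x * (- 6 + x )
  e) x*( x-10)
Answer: b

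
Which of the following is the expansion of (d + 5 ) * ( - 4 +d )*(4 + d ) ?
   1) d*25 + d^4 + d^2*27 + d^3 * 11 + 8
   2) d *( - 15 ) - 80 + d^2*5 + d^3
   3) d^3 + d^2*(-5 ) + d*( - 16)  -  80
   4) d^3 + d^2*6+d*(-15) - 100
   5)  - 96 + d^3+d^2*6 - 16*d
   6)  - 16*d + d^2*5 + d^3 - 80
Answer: 6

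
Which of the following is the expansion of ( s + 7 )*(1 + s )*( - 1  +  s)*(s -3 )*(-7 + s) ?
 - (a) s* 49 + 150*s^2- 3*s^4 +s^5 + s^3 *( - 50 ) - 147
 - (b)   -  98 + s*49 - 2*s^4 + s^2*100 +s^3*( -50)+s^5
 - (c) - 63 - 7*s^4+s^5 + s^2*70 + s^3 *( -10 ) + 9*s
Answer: a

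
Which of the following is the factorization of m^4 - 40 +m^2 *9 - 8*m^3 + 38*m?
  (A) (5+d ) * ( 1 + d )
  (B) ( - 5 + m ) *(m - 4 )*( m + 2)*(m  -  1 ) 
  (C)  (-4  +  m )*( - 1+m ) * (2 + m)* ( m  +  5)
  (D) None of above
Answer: B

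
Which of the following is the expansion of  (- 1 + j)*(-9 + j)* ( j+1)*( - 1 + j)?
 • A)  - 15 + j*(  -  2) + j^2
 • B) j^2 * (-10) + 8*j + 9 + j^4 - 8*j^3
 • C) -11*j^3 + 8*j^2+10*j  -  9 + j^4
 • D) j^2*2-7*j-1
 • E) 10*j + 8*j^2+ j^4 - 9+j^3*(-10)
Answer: E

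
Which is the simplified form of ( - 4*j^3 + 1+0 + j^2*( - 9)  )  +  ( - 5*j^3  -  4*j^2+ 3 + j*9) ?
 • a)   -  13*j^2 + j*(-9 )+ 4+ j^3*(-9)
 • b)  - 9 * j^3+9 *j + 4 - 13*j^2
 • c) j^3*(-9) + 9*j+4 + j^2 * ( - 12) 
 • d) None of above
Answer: b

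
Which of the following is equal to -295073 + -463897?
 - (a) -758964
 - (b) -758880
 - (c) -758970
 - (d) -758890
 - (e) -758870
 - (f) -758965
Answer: c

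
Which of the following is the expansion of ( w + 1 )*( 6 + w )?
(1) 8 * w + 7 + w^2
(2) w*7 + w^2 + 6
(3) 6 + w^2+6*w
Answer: 2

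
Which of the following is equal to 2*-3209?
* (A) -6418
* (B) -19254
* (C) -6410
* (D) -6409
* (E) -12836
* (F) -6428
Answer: A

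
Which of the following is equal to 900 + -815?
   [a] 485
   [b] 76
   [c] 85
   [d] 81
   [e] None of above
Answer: c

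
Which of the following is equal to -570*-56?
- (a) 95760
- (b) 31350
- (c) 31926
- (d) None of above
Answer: d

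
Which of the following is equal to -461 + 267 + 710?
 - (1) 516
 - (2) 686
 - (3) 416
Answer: 1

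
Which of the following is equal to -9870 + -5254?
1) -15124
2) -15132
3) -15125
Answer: 1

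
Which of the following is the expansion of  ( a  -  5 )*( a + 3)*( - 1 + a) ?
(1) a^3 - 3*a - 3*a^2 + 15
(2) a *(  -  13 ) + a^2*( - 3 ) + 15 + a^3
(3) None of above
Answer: 2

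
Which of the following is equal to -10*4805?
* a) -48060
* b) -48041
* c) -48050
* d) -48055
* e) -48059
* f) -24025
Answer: c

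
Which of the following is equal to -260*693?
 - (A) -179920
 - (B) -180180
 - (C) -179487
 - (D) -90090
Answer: B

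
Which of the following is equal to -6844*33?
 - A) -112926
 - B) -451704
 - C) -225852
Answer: C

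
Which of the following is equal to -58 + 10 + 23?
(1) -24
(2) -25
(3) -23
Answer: 2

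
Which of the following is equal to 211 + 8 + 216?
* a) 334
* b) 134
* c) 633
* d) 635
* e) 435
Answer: e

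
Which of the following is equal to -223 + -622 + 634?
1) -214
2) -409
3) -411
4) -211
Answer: 4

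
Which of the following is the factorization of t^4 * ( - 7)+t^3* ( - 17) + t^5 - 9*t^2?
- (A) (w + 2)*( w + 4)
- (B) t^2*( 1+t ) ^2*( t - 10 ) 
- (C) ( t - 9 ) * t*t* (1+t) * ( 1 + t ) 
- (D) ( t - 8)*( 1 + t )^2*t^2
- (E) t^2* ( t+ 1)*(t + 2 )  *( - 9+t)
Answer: C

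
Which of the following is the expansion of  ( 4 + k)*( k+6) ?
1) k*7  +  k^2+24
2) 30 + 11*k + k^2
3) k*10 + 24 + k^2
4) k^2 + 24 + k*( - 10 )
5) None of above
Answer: 3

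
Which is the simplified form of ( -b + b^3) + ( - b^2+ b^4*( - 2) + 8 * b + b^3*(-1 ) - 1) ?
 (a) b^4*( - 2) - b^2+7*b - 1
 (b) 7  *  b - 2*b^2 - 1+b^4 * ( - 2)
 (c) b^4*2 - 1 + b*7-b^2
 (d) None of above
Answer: a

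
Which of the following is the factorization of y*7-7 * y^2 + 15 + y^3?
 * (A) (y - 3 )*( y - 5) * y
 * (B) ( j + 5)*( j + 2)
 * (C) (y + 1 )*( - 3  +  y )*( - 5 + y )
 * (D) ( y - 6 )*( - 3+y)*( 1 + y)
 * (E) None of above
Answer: C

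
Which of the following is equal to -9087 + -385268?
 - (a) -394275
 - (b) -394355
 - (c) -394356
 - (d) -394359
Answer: b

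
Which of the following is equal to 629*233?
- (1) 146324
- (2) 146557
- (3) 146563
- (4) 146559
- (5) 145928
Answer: 2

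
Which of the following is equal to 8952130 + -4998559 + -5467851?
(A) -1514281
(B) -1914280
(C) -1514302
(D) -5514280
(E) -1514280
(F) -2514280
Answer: E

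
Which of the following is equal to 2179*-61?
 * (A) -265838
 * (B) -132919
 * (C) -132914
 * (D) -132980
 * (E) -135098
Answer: B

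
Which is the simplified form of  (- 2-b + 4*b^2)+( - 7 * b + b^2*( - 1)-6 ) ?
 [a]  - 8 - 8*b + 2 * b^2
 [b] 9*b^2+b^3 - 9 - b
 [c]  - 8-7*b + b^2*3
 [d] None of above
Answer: d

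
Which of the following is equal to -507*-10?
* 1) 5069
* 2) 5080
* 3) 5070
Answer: 3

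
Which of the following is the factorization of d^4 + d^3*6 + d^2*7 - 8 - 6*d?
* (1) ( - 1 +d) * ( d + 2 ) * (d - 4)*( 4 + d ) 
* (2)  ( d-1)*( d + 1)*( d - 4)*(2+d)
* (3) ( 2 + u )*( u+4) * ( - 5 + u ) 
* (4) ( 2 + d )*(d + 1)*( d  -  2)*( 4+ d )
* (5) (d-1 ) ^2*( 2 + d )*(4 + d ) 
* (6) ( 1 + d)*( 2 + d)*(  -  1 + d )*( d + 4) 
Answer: 6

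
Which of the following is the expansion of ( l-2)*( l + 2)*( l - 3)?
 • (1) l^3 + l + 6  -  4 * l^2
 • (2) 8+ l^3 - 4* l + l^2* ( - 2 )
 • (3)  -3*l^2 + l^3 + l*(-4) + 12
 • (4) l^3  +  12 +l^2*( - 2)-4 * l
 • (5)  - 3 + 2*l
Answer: 3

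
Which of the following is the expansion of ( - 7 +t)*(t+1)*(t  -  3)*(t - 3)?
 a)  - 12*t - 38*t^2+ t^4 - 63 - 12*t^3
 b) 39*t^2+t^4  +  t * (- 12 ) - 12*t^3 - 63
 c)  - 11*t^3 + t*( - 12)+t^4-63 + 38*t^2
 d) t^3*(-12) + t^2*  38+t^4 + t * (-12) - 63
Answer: d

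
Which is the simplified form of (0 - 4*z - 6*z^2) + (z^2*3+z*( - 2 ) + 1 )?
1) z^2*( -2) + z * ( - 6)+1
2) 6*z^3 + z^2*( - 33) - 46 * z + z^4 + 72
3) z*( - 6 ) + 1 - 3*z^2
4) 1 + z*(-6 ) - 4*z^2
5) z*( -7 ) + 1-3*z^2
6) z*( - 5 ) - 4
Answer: 3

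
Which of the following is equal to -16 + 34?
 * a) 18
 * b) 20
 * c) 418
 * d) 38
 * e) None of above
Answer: a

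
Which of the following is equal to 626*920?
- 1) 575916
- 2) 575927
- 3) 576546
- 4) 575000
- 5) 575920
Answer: 5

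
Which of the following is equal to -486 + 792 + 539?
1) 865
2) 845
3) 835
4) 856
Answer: 2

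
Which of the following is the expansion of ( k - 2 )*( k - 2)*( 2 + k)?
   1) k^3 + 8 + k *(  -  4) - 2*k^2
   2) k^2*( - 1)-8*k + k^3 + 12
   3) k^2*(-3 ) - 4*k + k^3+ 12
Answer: 1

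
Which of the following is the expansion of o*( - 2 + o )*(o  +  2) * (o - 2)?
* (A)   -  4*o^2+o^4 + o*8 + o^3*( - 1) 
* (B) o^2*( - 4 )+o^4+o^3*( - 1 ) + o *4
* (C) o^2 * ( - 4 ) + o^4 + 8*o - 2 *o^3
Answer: C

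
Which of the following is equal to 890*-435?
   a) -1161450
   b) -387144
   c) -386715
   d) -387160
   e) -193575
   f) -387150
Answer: f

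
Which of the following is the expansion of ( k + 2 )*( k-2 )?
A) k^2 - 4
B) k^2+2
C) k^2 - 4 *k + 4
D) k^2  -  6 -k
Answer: A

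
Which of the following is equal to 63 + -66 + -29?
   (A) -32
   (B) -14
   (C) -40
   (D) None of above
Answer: A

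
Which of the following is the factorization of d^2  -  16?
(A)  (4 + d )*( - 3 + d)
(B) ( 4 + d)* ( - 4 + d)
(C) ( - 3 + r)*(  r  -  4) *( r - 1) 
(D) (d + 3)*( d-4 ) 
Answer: B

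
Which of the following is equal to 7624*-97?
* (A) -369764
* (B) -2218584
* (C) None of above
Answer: C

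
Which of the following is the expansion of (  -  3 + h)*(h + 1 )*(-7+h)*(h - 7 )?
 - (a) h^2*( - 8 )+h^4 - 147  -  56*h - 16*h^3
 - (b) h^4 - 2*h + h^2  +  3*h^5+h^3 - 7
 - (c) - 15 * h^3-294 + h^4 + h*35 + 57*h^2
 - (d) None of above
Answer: d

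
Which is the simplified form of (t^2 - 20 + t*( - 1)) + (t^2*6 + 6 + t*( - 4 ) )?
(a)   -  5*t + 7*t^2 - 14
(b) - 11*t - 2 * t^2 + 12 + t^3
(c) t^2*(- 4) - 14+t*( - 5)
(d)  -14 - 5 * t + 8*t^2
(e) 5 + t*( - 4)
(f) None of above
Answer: a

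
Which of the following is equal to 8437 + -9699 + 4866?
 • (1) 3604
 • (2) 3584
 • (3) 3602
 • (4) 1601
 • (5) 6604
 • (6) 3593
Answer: 1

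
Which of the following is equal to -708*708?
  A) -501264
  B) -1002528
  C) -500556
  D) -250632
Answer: A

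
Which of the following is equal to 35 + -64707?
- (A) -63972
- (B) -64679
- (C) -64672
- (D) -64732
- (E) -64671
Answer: C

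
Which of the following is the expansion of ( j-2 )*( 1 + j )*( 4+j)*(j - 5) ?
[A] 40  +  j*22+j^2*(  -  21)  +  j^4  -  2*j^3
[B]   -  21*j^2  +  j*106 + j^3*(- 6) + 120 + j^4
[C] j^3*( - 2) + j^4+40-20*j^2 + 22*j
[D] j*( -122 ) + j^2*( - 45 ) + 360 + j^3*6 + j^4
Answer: A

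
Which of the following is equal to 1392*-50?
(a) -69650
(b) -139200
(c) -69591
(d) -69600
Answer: d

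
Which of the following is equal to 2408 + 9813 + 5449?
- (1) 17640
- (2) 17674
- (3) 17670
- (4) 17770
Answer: 3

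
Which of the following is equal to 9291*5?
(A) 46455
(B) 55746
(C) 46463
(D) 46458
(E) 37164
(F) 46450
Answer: A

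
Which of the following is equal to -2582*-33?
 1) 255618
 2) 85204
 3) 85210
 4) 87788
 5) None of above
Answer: 5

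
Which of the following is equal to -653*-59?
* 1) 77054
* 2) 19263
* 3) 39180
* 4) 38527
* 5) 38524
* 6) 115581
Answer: 4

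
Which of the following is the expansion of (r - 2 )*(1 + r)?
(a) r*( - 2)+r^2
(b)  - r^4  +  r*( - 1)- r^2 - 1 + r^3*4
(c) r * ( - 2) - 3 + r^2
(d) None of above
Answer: d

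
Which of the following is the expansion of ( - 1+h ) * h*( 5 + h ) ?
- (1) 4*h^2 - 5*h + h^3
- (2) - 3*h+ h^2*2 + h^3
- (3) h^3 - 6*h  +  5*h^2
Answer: 1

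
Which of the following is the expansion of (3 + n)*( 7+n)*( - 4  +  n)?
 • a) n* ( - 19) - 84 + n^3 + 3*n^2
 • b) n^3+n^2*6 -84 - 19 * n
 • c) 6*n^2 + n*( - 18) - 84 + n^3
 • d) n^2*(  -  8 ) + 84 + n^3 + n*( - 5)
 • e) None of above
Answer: b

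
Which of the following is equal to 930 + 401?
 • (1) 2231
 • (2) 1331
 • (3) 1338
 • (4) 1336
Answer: 2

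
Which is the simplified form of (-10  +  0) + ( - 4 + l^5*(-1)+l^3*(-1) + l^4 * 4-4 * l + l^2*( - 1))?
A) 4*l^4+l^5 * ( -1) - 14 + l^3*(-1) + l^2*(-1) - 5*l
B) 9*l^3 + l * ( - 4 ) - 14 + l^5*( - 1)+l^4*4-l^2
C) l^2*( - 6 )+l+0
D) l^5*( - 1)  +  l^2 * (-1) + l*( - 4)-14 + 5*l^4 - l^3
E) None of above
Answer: E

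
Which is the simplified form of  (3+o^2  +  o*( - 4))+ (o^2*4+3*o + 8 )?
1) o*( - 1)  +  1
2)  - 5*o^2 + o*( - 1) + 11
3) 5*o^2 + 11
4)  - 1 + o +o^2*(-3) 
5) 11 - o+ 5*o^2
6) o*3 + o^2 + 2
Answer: 5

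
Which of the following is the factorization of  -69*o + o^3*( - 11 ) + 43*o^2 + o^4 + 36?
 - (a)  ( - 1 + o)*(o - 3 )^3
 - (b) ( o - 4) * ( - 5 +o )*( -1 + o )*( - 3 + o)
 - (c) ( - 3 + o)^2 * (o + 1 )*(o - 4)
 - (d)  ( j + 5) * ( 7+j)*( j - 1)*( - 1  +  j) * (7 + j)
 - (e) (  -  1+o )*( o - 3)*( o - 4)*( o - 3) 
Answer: e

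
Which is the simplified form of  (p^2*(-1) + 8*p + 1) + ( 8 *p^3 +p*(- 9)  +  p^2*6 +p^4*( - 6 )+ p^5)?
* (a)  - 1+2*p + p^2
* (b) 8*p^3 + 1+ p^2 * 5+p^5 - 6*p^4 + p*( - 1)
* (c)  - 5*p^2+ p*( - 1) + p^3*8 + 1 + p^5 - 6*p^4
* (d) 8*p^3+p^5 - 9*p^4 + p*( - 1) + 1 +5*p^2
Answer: b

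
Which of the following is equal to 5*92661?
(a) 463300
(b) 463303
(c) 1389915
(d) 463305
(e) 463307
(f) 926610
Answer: d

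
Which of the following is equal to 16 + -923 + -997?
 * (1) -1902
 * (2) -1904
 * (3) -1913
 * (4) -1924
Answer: 2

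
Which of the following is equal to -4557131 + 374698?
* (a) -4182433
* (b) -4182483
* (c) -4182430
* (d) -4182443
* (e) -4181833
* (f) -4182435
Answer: a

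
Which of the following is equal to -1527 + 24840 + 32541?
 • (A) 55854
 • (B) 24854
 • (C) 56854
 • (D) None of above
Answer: A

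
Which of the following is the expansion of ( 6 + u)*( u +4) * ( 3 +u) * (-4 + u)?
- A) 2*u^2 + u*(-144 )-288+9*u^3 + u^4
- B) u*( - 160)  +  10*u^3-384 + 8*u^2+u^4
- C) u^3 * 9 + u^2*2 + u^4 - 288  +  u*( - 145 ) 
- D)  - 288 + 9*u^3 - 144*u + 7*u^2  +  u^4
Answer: A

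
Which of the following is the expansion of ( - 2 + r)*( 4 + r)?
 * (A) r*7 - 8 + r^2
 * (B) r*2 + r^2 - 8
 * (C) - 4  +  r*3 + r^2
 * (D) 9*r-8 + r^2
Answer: B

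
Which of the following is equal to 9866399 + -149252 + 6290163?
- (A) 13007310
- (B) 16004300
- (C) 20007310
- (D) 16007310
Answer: D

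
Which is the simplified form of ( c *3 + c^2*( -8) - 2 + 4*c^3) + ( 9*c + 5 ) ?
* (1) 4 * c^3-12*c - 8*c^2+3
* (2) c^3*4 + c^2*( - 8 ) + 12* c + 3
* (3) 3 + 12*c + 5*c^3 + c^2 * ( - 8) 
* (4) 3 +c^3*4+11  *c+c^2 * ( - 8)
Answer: 2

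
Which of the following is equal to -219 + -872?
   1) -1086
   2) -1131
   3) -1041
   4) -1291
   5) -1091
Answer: 5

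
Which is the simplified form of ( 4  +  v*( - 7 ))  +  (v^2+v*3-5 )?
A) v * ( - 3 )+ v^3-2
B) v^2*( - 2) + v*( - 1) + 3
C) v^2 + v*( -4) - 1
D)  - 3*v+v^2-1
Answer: C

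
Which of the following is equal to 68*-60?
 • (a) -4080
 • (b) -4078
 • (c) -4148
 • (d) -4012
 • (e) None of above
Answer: a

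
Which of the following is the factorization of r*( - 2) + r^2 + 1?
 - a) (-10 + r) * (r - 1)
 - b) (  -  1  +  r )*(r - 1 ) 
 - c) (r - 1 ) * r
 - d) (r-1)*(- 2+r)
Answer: b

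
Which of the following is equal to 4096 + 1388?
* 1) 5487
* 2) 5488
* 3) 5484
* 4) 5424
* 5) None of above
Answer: 3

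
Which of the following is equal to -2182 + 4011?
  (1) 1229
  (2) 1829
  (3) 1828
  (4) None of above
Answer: 2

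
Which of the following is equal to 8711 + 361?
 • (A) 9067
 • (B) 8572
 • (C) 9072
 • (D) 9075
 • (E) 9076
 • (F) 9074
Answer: C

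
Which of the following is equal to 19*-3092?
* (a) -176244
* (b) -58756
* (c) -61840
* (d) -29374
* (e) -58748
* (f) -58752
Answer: e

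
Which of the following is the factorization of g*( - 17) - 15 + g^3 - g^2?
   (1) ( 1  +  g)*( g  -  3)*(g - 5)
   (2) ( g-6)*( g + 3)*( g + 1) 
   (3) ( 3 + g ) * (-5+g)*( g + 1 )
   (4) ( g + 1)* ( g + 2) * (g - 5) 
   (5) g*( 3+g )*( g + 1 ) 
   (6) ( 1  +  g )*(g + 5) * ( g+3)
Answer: 3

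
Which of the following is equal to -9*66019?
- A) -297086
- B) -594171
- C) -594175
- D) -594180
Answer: B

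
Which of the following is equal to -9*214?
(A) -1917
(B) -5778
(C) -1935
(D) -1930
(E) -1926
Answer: E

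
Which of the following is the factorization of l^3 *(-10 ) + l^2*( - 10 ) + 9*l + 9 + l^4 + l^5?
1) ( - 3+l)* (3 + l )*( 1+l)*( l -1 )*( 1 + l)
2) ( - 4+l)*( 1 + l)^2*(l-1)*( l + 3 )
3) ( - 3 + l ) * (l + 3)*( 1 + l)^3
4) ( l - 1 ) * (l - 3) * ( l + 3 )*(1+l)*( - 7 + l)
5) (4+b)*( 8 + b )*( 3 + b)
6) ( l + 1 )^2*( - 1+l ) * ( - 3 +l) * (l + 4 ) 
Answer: 1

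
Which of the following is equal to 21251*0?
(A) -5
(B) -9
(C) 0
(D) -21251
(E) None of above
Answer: C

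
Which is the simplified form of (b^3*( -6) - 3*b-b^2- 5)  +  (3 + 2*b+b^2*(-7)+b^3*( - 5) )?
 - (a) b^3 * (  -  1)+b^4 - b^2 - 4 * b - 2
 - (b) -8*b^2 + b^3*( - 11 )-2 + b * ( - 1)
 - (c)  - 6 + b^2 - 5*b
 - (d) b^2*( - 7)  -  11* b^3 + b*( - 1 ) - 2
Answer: b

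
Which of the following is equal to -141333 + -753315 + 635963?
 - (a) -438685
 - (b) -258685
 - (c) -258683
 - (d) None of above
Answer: b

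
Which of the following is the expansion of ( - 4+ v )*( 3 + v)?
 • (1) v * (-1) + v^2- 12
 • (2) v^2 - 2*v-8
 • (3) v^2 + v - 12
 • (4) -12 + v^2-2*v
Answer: 1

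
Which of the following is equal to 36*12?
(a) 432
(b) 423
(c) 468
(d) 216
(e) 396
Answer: a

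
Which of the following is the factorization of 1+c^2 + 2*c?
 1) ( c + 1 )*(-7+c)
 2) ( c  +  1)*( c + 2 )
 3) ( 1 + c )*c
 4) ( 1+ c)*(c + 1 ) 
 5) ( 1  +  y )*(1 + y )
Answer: 4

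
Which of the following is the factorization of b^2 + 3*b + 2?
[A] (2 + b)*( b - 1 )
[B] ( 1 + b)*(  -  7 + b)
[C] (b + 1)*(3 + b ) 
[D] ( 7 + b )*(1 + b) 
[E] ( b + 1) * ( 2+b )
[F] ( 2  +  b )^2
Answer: E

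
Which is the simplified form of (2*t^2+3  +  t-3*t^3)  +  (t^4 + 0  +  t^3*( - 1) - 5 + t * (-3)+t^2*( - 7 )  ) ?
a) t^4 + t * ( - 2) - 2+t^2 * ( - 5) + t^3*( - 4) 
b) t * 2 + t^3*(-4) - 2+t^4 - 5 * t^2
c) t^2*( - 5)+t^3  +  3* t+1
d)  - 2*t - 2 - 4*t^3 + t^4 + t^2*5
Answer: a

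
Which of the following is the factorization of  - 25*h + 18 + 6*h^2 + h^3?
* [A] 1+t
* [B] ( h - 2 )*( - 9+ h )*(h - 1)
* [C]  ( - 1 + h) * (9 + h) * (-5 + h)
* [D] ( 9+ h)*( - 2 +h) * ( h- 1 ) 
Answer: D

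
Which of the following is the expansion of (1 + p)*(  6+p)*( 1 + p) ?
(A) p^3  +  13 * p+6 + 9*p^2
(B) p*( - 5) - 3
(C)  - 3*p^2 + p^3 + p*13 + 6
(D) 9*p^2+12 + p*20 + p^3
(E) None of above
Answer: E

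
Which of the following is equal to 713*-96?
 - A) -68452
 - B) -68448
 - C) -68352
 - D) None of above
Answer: B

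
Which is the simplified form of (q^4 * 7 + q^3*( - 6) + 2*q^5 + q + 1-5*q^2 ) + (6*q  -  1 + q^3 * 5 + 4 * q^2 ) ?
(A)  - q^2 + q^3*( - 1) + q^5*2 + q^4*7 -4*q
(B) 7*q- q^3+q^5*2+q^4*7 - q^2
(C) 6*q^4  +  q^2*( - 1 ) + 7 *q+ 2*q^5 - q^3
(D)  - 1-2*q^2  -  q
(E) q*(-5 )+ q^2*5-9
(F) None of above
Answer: B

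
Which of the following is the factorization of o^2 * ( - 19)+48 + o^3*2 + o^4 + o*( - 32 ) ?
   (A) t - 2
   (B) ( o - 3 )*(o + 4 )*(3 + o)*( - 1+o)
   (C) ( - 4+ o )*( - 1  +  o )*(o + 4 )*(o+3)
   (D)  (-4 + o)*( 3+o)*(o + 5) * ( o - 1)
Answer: C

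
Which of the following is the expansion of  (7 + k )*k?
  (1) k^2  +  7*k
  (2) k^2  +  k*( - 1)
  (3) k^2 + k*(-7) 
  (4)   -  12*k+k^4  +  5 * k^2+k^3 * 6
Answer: 1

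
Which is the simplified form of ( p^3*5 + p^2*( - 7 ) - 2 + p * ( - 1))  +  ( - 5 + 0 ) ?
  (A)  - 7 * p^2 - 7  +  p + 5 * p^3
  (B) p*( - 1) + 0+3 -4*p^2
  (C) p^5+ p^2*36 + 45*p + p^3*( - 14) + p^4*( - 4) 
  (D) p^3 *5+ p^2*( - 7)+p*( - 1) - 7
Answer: D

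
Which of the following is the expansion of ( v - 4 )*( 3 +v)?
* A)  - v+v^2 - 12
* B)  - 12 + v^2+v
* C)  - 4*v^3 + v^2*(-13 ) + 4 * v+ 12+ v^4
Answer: A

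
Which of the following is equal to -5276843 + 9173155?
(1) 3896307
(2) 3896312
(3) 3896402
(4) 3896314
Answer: 2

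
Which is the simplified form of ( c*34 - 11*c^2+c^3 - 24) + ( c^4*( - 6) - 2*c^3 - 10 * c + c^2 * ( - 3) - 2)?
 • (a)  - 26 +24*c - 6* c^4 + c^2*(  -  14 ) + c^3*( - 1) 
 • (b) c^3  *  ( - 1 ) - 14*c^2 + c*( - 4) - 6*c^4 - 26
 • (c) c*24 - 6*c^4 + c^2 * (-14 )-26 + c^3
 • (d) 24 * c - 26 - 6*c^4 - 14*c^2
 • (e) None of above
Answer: a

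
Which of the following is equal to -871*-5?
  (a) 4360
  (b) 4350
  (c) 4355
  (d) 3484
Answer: c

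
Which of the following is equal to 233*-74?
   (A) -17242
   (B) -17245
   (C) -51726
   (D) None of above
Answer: A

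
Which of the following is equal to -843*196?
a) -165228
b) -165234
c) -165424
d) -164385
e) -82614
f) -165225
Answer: a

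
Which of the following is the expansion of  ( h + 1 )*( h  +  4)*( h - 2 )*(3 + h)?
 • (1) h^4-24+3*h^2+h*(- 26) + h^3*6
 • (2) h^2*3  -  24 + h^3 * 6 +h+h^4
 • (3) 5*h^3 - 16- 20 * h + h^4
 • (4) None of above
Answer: 1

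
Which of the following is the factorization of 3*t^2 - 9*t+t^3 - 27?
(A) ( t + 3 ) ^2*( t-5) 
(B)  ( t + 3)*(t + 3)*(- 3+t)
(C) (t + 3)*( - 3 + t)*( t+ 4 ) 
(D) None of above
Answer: B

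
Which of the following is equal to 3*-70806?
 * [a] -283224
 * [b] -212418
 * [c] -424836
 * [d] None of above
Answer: b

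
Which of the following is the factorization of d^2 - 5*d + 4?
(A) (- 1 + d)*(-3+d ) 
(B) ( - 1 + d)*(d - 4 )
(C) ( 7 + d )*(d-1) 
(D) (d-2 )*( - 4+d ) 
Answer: B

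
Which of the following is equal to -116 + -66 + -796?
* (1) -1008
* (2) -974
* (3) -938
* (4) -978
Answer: 4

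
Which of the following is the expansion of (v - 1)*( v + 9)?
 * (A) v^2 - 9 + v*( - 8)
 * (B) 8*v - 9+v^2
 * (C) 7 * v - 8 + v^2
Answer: B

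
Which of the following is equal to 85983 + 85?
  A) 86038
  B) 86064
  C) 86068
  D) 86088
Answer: C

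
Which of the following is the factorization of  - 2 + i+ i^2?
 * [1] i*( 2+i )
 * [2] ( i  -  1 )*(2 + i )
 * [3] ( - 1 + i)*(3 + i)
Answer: 2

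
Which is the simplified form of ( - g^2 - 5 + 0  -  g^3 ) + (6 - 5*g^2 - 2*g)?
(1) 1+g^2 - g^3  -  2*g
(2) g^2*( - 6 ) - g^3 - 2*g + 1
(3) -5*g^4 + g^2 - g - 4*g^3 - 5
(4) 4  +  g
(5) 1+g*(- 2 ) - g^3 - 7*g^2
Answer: 2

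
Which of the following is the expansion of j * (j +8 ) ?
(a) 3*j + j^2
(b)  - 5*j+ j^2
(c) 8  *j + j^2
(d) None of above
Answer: c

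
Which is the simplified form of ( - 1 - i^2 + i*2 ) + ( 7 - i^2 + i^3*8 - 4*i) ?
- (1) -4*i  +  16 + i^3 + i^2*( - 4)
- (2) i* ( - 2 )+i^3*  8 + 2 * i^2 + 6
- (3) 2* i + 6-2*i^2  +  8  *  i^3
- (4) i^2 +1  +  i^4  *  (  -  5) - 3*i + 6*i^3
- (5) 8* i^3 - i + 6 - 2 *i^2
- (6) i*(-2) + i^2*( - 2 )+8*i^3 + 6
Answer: 6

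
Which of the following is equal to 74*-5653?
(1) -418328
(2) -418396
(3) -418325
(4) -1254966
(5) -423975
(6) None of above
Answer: 6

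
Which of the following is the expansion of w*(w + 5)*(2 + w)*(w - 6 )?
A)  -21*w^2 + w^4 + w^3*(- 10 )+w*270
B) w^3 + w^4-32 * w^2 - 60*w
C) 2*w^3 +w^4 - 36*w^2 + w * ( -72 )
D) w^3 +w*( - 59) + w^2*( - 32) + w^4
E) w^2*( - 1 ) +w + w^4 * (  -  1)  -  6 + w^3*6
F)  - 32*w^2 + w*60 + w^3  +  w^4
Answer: B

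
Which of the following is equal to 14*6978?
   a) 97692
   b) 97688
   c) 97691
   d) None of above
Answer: a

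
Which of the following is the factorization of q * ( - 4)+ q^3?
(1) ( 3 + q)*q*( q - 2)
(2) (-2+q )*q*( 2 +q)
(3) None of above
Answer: 2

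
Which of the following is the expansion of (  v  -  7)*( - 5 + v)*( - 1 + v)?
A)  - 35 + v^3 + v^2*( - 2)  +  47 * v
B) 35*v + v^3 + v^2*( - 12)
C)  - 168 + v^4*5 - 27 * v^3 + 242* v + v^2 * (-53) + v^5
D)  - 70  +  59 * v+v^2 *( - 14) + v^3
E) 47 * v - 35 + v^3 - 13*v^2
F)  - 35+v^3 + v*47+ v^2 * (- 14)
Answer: E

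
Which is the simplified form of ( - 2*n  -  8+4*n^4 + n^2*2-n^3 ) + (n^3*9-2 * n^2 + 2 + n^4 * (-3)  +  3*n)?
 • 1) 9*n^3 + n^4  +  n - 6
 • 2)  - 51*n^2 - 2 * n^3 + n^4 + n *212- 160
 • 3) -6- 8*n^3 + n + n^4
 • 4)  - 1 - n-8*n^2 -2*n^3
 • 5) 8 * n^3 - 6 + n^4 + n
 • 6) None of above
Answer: 5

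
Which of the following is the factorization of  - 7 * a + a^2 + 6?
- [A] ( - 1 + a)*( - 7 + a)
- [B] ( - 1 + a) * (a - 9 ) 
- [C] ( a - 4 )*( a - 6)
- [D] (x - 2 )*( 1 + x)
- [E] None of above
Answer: E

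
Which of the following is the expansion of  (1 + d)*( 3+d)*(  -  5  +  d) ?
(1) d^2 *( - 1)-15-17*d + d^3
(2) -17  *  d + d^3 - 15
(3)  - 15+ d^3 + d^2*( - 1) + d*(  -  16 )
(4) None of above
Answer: 1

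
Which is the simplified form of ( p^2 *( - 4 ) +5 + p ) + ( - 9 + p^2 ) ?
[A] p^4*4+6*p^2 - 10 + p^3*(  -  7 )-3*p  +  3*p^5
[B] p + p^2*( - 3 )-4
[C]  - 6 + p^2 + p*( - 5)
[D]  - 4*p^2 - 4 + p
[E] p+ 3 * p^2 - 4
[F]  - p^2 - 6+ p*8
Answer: B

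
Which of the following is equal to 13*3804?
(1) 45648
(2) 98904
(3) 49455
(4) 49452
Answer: 4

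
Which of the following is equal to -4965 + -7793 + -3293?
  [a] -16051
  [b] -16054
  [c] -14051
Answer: a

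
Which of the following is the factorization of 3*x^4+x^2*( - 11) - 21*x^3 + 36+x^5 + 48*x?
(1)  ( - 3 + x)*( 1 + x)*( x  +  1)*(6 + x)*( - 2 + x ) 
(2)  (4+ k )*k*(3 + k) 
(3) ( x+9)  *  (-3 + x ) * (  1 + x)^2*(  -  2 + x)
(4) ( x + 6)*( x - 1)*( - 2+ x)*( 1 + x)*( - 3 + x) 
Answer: 1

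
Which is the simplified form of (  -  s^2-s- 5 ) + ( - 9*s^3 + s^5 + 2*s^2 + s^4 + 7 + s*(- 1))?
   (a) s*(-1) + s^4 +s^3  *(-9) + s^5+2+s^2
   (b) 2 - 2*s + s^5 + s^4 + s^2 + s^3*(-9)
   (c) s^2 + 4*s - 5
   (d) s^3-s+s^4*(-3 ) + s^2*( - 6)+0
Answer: b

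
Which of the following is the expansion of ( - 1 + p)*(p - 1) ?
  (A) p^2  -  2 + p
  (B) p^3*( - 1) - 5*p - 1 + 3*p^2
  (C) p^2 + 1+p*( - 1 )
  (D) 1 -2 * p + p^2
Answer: D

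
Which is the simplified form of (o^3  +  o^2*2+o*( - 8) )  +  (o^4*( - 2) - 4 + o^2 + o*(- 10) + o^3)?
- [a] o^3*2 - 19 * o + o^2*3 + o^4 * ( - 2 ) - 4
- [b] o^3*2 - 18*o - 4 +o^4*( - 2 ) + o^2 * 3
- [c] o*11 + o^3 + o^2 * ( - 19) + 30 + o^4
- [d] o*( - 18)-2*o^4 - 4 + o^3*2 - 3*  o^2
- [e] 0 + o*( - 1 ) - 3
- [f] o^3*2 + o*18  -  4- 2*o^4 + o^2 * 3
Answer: b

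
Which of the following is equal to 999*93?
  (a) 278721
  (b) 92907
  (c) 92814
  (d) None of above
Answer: b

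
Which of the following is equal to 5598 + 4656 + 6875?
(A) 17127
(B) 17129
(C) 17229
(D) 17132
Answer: B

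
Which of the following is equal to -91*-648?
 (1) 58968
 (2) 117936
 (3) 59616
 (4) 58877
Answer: 1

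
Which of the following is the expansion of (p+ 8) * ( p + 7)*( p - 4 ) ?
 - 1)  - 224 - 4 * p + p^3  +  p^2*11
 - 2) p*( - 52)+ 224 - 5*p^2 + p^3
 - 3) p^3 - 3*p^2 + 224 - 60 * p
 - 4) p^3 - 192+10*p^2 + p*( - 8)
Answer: 1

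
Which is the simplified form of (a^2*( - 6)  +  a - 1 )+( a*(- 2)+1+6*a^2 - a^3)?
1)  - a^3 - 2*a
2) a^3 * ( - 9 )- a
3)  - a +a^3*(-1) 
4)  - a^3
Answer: 3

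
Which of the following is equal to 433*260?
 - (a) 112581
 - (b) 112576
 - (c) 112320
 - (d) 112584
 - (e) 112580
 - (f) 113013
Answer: e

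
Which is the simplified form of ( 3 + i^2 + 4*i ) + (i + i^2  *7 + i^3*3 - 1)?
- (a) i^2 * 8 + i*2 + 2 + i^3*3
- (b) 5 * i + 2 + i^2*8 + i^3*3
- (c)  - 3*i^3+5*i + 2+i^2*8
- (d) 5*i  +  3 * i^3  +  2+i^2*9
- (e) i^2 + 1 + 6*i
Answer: b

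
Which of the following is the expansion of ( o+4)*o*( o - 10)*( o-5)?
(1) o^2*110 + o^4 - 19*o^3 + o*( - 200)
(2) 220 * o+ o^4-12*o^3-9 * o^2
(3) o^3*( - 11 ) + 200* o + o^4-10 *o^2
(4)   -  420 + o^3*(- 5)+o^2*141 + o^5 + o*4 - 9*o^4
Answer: 3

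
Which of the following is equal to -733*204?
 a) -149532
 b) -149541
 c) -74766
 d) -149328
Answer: a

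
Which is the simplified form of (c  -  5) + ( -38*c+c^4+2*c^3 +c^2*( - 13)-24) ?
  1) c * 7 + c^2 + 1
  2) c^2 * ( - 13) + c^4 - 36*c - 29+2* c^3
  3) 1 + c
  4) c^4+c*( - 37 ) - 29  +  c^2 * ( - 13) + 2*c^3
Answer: 4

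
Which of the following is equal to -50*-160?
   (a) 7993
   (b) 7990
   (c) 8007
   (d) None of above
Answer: d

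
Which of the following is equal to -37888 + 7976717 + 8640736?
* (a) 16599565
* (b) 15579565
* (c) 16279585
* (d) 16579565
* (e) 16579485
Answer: d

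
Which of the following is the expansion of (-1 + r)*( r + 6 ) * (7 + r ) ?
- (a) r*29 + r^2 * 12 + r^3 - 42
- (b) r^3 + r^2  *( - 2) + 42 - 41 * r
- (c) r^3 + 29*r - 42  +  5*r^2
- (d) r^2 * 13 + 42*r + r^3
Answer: a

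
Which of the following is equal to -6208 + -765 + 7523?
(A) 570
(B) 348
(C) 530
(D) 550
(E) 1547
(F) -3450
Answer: D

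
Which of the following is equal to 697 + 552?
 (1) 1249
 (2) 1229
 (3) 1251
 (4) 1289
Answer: 1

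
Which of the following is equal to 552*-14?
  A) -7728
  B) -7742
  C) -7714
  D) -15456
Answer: A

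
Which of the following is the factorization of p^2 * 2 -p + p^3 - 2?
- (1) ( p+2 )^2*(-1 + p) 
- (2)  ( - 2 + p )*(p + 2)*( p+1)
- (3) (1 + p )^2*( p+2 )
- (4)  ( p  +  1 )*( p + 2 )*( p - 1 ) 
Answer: 4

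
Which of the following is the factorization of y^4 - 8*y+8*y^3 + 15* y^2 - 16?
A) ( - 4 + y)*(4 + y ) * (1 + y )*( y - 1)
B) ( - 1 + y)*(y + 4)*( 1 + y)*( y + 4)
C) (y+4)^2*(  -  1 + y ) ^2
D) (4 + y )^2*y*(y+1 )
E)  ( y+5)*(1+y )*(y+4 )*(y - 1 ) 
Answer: B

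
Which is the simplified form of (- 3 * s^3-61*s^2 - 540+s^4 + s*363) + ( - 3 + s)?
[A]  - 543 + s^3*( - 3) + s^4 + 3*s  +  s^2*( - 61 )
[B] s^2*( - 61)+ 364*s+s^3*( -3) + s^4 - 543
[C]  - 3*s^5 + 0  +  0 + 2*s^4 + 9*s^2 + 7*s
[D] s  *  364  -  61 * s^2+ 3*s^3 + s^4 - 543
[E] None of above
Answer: B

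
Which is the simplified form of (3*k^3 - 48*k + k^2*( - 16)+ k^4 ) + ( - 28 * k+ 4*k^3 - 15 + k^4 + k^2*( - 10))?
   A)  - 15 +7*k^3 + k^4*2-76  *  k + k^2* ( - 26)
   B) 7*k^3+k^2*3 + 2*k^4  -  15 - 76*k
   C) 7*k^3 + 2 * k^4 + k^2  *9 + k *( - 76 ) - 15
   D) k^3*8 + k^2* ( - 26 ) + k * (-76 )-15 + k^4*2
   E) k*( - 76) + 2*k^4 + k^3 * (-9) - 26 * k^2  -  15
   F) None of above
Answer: A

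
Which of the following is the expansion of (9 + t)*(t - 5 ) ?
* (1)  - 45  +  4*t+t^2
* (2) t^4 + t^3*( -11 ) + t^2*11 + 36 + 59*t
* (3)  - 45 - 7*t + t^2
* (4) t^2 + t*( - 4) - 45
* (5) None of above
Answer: 1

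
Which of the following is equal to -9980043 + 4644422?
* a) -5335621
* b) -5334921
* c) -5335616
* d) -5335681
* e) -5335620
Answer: a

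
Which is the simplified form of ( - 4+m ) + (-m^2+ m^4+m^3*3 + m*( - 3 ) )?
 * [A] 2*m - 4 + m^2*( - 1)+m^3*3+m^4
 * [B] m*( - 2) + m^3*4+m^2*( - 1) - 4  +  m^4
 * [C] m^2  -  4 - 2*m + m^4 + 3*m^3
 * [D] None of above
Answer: D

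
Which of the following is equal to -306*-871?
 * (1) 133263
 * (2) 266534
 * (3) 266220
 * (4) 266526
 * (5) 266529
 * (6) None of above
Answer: 4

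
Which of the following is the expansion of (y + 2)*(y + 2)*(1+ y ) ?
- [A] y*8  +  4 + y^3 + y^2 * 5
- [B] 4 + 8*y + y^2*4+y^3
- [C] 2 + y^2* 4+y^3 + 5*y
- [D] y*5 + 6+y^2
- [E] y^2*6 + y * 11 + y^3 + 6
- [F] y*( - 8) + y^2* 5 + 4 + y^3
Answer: A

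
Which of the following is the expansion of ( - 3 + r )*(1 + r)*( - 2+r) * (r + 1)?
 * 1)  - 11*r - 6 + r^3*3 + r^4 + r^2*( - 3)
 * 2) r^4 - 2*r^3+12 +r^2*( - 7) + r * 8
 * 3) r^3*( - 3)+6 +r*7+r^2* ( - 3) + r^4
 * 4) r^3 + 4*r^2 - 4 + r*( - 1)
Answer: 3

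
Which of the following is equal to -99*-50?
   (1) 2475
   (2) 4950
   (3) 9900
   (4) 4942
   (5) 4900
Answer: 2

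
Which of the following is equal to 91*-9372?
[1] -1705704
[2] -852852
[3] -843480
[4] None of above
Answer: 2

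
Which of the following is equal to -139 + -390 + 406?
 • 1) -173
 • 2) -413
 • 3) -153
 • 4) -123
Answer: 4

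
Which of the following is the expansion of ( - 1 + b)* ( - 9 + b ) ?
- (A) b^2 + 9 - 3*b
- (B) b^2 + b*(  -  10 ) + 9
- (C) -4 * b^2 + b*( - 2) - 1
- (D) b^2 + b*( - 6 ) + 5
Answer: B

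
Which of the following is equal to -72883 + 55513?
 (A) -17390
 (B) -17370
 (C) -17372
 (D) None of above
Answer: B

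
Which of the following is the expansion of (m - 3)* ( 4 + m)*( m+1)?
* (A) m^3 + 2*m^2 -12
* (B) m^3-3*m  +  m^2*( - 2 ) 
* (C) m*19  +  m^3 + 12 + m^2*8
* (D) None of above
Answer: D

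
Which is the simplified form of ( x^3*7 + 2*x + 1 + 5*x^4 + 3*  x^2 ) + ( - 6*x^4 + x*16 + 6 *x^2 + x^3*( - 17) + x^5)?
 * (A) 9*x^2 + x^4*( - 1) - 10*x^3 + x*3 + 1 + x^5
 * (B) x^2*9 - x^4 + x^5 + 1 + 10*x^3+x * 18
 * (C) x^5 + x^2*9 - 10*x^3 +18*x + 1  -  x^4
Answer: C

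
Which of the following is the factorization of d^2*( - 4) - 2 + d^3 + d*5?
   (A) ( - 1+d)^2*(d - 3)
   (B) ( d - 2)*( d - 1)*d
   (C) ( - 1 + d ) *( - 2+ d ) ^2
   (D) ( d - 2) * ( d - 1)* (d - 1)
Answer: D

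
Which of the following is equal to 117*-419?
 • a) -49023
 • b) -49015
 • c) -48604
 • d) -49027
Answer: a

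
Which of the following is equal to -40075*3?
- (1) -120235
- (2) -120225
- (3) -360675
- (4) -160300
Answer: 2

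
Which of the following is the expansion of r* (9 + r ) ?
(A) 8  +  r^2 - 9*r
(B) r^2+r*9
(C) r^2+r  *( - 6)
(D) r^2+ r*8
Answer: B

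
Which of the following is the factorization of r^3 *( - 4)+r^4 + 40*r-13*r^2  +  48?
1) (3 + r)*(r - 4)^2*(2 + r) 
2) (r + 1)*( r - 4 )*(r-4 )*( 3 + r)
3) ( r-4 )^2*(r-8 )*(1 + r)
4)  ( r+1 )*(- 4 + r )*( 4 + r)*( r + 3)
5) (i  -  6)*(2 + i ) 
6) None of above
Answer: 2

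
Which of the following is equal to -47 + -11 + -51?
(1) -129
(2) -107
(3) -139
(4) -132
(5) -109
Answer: 5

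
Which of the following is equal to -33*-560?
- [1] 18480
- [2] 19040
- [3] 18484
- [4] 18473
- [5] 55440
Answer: 1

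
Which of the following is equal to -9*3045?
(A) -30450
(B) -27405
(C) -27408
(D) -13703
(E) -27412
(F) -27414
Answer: B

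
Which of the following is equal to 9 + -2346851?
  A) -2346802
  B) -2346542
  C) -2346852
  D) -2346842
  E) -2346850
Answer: D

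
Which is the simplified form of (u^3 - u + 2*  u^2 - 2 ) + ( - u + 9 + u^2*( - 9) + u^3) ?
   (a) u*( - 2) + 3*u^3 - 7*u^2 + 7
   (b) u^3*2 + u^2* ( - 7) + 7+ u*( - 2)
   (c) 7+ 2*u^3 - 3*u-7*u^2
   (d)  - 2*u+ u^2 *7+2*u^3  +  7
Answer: b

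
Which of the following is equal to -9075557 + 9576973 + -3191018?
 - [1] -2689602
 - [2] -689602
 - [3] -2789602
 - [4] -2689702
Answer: 1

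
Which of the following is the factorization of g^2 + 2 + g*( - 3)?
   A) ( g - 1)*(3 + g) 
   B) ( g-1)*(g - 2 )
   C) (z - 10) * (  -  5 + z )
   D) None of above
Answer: B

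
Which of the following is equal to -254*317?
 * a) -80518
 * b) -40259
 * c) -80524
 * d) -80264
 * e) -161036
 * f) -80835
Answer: a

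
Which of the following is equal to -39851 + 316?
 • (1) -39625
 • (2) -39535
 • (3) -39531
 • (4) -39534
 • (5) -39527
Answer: 2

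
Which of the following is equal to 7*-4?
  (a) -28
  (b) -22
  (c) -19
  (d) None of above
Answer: a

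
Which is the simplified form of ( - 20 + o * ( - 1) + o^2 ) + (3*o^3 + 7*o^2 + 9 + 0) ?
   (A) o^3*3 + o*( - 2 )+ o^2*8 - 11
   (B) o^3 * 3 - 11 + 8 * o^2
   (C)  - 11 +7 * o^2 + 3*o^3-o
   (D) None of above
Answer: D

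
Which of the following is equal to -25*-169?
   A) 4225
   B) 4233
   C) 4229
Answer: A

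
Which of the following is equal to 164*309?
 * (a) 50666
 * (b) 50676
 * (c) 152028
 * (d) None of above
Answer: b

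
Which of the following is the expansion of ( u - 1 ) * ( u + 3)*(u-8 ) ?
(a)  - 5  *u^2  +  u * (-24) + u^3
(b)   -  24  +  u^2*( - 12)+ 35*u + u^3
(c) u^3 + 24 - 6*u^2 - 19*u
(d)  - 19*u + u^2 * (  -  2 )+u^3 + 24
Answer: c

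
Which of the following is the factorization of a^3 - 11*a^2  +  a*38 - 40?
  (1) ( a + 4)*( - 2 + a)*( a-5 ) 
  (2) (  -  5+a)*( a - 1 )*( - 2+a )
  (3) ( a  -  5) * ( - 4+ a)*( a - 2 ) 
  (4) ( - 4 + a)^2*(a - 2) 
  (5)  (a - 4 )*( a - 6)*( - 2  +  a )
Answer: 3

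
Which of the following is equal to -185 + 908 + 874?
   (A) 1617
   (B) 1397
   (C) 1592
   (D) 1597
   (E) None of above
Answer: D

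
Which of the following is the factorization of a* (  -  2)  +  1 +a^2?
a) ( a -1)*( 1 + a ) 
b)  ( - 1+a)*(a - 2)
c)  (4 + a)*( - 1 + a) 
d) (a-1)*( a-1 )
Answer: d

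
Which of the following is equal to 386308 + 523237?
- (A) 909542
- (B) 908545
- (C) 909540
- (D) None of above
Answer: D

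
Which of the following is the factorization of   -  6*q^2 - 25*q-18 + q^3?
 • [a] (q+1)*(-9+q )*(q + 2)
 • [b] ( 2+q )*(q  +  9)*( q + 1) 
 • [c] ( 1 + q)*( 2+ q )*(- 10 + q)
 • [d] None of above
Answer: a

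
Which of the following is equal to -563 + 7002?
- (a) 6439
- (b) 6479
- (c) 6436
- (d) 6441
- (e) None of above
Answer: a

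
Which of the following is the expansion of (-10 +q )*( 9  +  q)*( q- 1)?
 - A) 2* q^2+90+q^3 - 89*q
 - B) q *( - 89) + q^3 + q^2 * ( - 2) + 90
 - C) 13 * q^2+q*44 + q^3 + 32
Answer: B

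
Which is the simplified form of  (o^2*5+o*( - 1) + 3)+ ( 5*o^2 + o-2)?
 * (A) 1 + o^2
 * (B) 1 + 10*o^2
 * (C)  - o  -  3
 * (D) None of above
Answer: B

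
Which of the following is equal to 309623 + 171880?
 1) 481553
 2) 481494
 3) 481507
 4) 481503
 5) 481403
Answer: 4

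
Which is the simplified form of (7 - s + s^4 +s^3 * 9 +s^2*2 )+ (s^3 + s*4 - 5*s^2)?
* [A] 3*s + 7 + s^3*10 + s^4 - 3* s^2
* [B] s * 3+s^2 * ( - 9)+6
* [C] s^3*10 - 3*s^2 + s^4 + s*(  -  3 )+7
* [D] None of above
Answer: A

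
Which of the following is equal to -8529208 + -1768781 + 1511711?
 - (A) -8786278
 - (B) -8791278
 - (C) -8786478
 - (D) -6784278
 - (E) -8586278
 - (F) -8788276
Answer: A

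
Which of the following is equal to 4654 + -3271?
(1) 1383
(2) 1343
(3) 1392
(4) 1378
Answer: 1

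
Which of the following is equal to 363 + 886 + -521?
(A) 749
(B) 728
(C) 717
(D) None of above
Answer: B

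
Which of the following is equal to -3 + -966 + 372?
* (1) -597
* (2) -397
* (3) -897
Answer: 1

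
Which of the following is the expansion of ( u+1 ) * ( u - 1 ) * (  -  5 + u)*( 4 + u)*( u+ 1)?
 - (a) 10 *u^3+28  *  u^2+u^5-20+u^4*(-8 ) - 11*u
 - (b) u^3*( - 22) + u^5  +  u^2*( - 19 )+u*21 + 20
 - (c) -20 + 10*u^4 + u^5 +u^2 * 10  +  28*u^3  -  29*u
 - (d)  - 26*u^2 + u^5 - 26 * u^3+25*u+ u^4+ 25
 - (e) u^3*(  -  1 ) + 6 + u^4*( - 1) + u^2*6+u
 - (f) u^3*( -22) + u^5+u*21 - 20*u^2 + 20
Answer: f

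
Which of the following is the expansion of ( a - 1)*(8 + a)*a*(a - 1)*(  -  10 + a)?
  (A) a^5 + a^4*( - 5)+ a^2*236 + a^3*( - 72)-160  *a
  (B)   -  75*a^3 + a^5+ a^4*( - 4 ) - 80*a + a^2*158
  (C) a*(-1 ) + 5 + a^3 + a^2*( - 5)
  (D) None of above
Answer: B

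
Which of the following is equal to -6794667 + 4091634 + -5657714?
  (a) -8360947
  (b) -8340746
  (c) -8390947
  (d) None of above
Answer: d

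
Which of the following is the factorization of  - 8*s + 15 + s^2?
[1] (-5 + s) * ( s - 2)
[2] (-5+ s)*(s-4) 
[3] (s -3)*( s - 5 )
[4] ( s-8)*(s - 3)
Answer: 3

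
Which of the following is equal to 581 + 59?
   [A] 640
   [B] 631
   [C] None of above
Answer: A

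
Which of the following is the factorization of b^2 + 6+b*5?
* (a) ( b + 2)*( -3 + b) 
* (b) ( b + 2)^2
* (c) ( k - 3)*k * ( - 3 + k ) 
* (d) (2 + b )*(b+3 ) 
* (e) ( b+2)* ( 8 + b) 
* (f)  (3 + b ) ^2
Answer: d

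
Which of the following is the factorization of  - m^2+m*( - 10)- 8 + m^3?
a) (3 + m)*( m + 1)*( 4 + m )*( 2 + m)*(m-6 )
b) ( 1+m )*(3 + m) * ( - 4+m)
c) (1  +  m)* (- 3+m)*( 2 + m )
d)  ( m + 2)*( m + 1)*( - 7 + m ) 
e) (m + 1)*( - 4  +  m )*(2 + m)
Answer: e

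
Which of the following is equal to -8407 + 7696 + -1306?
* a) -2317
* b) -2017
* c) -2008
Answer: b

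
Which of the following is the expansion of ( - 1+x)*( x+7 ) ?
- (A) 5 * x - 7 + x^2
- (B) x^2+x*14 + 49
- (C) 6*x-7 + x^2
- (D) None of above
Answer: C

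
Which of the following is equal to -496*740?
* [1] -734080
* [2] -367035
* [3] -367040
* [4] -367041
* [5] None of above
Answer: 3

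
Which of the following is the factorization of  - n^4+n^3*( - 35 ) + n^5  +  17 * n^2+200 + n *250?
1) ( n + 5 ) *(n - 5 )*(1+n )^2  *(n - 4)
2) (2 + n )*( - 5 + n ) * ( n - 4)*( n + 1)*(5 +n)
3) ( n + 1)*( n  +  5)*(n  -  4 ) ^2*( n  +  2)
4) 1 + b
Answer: 2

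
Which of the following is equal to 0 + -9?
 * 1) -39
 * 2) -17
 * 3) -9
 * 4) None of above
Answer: 3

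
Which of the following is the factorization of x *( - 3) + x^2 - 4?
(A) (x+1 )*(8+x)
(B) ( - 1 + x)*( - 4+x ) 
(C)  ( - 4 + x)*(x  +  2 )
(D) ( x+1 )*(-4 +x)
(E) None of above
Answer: D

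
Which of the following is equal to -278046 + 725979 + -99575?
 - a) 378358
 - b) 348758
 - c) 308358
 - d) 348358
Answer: d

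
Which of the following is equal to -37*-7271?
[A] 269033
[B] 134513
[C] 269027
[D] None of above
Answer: C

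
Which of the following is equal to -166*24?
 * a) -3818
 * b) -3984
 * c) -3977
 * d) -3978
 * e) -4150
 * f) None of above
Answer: b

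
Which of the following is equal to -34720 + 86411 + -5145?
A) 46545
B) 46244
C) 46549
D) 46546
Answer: D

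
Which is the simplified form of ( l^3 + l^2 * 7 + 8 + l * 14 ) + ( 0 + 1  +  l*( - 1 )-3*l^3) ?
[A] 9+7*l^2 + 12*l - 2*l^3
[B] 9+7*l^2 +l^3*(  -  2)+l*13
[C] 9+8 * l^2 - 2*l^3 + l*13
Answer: B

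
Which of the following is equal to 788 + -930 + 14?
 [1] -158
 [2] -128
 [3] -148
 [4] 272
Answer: 2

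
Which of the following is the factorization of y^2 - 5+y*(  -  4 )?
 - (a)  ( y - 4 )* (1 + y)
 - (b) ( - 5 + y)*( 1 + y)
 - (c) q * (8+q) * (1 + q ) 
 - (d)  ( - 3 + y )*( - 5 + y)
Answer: b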